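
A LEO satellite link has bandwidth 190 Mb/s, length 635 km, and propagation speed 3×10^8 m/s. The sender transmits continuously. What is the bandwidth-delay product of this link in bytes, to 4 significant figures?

50270 bytes

Propagation delay = 635000 / 300000000 = 0.00211667 s.
BDP = R × t_prop = 190000000 × 0.00211667 = 402167 bits.
In bytes: 402167/8 = 50270 bytes.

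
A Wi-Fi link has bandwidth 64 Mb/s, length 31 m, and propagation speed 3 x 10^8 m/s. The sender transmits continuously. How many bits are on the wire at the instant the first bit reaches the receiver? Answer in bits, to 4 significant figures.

6.613 bits

Propagation delay = 31 / 300000000 = 1.03333e-07 s.
BDP = R × t_prop = 64000000 × 1.03333e-07 = 6.61333 bits.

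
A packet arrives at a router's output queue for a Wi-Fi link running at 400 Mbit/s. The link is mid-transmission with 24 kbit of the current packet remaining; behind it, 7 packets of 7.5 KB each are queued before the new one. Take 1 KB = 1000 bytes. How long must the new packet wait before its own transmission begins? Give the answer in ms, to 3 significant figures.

Each queued packet: L/R = 60000/400000000 = 0.15 ms.
7 queued → 1.05 ms.
Plus remaining 24000 bits of current packet: 0.06 ms.
Queuing delay = 1.11 ms.

1.11 ms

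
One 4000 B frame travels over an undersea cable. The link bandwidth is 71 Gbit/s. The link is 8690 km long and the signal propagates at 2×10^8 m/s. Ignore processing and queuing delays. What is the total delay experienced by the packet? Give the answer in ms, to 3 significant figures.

L = 4000 × 8 = 32000 bits.
Transmission delay = L/R = 32000 / 71000000000 = 0.000450704 ms.
Propagation delay = d/s = 8690000 m / 200000000 m/s = 43.45 ms.
Total = 43.5 ms.

43.5 ms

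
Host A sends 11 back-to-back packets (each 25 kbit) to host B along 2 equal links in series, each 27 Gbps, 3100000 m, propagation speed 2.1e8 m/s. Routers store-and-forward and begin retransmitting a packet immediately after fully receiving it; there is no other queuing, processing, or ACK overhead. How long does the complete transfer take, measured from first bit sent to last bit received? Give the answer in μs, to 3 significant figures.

29500 μs

Per-hop transmission t_tx = L/R = 25000/27000000000 = 0.925926 μs.
Per-hop propagation t_prop = 3100000/210000000 = 14761.9 μs.
Pipeline fill: first packet needs 2·t_tx to clear all hops; remaining 10 packets each add one t_tx.
Total = (2+11-1)·t_tx + 2·t_prop = 12·0.925926 + 2·14761.9 = 29500 μs.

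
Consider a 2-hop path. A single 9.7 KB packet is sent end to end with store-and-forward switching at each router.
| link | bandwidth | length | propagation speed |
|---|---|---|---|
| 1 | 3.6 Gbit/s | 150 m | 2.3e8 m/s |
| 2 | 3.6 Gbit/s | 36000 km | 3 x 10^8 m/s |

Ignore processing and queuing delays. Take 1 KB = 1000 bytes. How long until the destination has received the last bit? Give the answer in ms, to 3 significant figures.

120 ms

L = 77600 bits.
Transmission delay per hop = L/R = 77600/3600000000 = 0.0215556 ms; 2 hops → 0.0431111 ms.
Propagation delays (d/s per hop): 0.000652174, 120 ms; sum = 120.001 ms.
End-to-end = 120 ms.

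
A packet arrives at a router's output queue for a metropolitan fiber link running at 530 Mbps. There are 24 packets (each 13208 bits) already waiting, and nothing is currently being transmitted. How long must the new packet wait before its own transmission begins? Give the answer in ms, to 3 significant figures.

0.598 ms

Each queued packet: L/R = 13208/530000000 = 0.0249208 ms.
24 queued → 0.598098 ms.
Queuing delay = 0.598 ms.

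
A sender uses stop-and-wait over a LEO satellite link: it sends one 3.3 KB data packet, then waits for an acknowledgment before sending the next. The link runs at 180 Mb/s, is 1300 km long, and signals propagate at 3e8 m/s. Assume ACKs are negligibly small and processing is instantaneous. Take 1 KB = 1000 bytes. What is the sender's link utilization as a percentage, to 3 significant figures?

1.66 %

t_tx = L/R = 26400/180000000 = 0.000146667 s.
t_prop = 1300000/300000000 = 0.00433333 s; RTT = 0.00866667 s.
Cycle = t_tx + RTT = 0.00881333 s.
Utilization = t_tx / cycle = 0.000146667/0.00881333 = 1.66 %.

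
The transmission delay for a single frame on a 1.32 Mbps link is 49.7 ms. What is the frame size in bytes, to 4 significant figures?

L = R × t_tx = 1320000 b/s × 0.0497 s = 65604 bits.
In bytes: 65604 / 8 = 8201 bytes.

8201 bytes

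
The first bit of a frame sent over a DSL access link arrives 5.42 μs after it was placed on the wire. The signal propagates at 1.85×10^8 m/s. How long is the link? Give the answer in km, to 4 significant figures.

1.003 km

d = s × t_prop = 185000000 × 5.42e-06 = 1.003 km.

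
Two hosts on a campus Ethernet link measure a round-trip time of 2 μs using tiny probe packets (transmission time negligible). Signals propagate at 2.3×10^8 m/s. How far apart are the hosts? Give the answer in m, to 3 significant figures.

230 m

One-way propagation = RTT/2 = 1 μs.
d = s × t = 2.3e+08 × 1e-06 = 230 m.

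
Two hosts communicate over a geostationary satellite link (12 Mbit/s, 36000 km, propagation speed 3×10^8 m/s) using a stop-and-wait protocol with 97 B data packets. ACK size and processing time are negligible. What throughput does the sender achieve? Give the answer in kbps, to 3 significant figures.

3.23 kbps

t_tx = L/R = 776/12000000 = 6.46667e-05 s.
t_prop = 36000000/300000000 = 0.12 s; RTT = 0.24 s.
Cycle = t_tx + RTT = 0.240065 s.
Throughput = L / cycle = 776 / 0.240065 = 3.23 kbps.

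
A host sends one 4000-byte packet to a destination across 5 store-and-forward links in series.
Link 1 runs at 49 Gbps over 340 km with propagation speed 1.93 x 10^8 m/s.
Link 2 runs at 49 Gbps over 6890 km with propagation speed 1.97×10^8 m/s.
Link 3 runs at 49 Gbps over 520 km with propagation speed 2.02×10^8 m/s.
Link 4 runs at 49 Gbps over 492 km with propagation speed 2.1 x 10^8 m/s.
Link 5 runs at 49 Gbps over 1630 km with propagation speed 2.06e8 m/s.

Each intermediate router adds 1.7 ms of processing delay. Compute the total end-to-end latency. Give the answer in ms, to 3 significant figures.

L = 4000 × 8 = 32000 bits.
Transmission delay per hop = L/R = 32000/49000000000 = 0.000653061 ms; 5 hops → 0.00326531 ms.
Propagation delays (d/s per hop): 1.76166, 34.9746, 2.57426, 2.34286, 7.91262 ms; sum = 49.566 ms.
Processing at 4 router(s): 4 × 1.7 ms = 6.8 ms.
End-to-end = 56.4 ms.

56.4 ms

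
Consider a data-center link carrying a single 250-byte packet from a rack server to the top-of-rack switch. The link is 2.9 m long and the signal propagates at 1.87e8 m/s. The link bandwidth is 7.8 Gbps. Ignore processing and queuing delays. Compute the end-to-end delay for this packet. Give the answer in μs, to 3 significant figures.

L = 250 × 8 = 2000 bits.
Transmission delay = L/R = 2000 / 7800000000 = 0.25641 μs.
Propagation delay = d/s = 2.9 m / 187000000 m/s = 0.015508 μs.
Total = 0.272 μs.

0.272 μs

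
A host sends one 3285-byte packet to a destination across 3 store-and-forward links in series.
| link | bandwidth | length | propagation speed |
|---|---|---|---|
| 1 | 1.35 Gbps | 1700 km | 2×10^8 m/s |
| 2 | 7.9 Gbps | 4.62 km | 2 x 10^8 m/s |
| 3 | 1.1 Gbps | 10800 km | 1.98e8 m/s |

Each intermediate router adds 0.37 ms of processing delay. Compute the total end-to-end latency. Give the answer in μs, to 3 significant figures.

L = 3285 × 8 = 26280 bits.
Transmission delays (L/R per hop): 19.4667, 3.32658, 23.8909 μs; sum = 46.6842 μs.
Propagation delays (d/s per hop): 8500, 23.1, 54545.5 μs; sum = 63068.6 μs.
Processing at 2 router(s): 2 × 0.37 ms = 740 μs.
End-to-end = 63900 μs.

63900 μs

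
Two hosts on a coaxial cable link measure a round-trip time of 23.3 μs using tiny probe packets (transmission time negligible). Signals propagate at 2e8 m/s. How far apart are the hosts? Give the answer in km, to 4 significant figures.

2.330 km

One-way propagation = RTT/2 = 11.65 μs.
d = s × t = 200000000 × 1.165e-05 = 2.330 km.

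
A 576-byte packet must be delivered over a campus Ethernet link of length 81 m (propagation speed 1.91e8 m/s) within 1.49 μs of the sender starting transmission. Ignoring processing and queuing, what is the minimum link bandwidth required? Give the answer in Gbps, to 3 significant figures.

L = 4608 bits.
Propagation delay = 81 / 191000000 = 0.424084 μs.
Transmission budget = 1.49 − 0.424084 = 1.06592 μs.
R ≥ L / t_tx = 4608 bits / 1.06592e-06 s = 4.32 Gbps.

4.32 Gbps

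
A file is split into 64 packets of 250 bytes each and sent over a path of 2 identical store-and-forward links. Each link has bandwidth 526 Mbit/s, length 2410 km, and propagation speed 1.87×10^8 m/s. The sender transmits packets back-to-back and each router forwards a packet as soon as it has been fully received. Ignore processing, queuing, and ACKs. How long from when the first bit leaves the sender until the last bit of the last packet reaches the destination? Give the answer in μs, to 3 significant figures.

Per-hop transmission t_tx = L/R = 2000/526000000 = 3.80228 μs.
Per-hop propagation t_prop = 2410000/187000000 = 12887.7 μs.
Pipeline fill: first packet needs 2·t_tx to clear all hops; remaining 63 packets each add one t_tx.
Total = (2+64-1)·t_tx + 2·t_prop = 65·3.80228 + 2·12887.7 = 26000 μs.

26000 μs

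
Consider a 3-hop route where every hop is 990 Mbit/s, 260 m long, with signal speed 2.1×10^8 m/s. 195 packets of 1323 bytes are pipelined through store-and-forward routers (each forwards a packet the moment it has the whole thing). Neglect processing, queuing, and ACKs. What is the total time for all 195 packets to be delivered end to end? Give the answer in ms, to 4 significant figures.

2.110 ms

Per-hop transmission t_tx = L/R = 10584/990000000 = 0.0106909 ms.
Per-hop propagation t_prop = 260/210000000 = 0.0012381 ms.
Pipeline fill: first packet needs 3·t_tx to clear all hops; remaining 194 packets each add one t_tx.
Total = (3+195-1)·t_tx + 3·t_prop = 197·0.0106909 + 3·0.0012381 = 2.110 ms.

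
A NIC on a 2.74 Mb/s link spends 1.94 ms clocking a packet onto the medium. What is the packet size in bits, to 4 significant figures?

5316 bits

L = R × t_tx = 2740000 b/s × 0.00194 s = 5315.6 bits.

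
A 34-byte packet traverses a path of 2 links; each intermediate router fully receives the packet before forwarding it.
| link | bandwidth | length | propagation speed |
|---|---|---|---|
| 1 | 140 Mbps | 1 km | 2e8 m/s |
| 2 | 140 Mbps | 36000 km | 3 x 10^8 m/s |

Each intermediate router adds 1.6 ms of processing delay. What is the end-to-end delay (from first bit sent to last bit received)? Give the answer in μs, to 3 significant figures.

L = 34 × 8 = 272 bits.
Transmission delay per hop = L/R = 272/140000000 = 1.94286 μs; 2 hops → 3.88571 μs.
Propagation delays (d/s per hop): 5, 120000 μs; sum = 120005 μs.
Processing at 1 router(s): 1 × 1.6 ms = 1600 μs.
End-to-end = 122000 μs.

122000 μs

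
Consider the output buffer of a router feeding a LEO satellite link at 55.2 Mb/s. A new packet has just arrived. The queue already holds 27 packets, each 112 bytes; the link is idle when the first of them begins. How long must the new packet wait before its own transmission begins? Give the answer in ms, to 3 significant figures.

Each queued packet: L/R = 896/55200000 = 0.0162319 ms.
27 queued → 0.438261 ms.
Queuing delay = 0.438 ms.

0.438 ms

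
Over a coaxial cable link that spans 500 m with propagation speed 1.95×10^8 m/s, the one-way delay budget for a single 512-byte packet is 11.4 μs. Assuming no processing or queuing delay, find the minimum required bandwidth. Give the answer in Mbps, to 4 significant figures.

463.6 Mbps

L = 4096 bits.
Propagation delay = 500 / 195000000 = 2.5641 μs.
Transmission budget = 11.4 − 2.5641 = 8.8359 μs.
R ≥ L / t_tx = 4096 bits / 8.8359e-06 s = 463.6 Mbps.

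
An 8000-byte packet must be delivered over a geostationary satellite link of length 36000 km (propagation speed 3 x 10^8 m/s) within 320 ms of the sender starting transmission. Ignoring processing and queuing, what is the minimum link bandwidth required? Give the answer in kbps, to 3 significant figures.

L = 64000 bits.
Propagation delay = 36000000 / 300000000 = 120 ms.
Transmission budget = 320 − 120 = 200 ms.
R ≥ L / t_tx = 64000 bits / 0.2 s = 320 kbps.

320 kbps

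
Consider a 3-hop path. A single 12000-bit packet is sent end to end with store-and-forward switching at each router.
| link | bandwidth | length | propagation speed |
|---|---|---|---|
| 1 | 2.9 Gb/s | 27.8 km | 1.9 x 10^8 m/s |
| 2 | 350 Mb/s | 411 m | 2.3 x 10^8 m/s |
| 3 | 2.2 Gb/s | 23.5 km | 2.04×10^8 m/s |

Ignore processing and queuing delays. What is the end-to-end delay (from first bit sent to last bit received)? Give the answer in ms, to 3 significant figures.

0.307 ms

Transmission delays (L/R per hop): 0.00413793, 0.0342857, 0.00545455 ms; sum = 0.0438782 ms.
Propagation delays (d/s per hop): 0.146316, 0.00178696, 0.115196 ms; sum = 0.263299 ms.
End-to-end = 0.307 ms.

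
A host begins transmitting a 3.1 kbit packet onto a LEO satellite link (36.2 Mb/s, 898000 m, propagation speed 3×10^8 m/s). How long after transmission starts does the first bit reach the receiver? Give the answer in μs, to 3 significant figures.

First bit experiences only propagation delay: d/s = 898000/300000000 = 2990 μs.

2990 μs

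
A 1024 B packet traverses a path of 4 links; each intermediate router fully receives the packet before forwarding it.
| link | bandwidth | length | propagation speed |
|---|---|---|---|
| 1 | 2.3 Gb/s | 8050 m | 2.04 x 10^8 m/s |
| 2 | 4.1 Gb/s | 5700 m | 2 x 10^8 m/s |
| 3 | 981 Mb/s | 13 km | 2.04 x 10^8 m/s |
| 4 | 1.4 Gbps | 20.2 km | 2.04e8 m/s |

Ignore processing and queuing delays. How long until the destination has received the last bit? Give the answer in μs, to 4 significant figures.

250.5 μs

L = 1024 × 8 = 8192 bits.
Transmission delays (L/R per hop): 3.56174, 1.99805, 8.35066, 5.85143 μs; sum = 19.7619 μs.
Propagation delays (d/s per hop): 39.4608, 28.5, 63.7255, 99.0196 μs; sum = 230.706 μs.
End-to-end = 250.5 μs.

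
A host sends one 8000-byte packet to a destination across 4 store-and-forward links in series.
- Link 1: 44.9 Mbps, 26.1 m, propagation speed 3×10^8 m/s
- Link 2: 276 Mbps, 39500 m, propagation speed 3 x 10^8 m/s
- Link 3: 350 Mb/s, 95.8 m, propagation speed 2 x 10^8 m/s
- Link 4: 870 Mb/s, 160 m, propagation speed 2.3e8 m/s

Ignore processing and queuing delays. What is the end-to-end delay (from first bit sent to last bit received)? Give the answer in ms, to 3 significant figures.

L = 8000 × 8 = 64000 bits.
Transmission delays (L/R per hop): 1.42539, 0.231884, 0.182857, 0.0735632 ms; sum = 1.91369 ms.
Propagation delays (d/s per hop): 8.7e-05, 0.131667, 0.000479, 0.000695652 ms; sum = 0.132928 ms.
End-to-end = 2.05 ms.

2.05 ms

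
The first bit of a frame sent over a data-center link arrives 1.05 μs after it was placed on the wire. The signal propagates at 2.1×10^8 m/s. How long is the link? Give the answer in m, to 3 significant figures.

221 m

d = s × t_prop = 210000000 × 1.05e-06 = 221 m.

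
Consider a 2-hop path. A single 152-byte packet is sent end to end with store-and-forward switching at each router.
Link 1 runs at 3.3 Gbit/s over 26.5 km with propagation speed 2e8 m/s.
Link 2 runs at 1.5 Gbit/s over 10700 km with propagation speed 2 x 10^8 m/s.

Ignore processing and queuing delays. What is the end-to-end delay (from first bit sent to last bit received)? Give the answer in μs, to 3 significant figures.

L = 152 × 8 = 1216 bits.
Transmission delays (L/R per hop): 0.368485, 0.810667 μs; sum = 1.17915 μs.
Propagation delays (d/s per hop): 132.5, 53500 μs; sum = 53632.5 μs.
End-to-end = 53600 μs.

53600 μs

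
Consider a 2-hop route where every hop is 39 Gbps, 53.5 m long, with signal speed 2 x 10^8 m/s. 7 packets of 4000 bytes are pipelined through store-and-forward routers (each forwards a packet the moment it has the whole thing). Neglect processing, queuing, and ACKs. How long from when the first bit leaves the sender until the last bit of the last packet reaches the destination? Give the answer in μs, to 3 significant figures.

7.10 μs

Per-hop transmission t_tx = L/R = 32000/39000000000 = 0.820513 μs.
Per-hop propagation t_prop = 53.5/200000000 = 0.2675 μs.
Pipeline fill: first packet needs 2·t_tx to clear all hops; remaining 6 packets each add one t_tx.
Total = (2+7-1)·t_tx + 2·t_prop = 8·0.820513 + 2·0.2675 = 7.10 μs.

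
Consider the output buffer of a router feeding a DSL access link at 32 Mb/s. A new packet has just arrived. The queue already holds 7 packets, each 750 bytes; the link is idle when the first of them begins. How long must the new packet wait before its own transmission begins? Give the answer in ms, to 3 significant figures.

Each queued packet: L/R = 6000/32000000 = 0.1875 ms.
7 queued → 1.3125 ms.
Queuing delay = 1.31 ms.

1.31 ms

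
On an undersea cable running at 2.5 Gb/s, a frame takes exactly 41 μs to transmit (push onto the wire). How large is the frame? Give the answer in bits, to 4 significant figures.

L = R × t_tx = 2500000000 b/s × 4.1e-05 s = 102500 bits.

102500 bits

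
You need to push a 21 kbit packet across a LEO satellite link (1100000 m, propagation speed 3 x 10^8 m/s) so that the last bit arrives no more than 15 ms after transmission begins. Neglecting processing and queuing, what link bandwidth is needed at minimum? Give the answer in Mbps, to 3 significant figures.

1.85 Mbps

Propagation delay = 1100000 / 300000000 = 3.66667 ms.
Transmission budget = 15 − 3.66667 = 11.3333 ms.
R ≥ L / t_tx = 21000 bits / 0.0113333 s = 1.85 Mbps.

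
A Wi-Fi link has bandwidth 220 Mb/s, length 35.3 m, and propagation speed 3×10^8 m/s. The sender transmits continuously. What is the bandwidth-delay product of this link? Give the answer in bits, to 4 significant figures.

Propagation delay = 35.3 / 300000000 = 1.17667e-07 s.
BDP = R × t_prop = 220000000 × 1.17667e-07 = 25.8867 bits.

25.89 bits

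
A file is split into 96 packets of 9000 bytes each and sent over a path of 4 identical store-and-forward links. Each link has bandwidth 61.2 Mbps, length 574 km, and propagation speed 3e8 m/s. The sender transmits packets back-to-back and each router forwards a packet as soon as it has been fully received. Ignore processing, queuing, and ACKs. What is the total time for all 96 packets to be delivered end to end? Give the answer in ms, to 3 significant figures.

124 ms

Per-hop transmission t_tx = L/R = 72000/61200000 = 1.17647 ms.
Per-hop propagation t_prop = 574000/300000000 = 1.91333 ms.
Pipeline fill: first packet needs 4·t_tx to clear all hops; remaining 95 packets each add one t_tx.
Total = (4+96-1)·t_tx + 4·t_prop = 99·1.17647 + 4·1.91333 = 124 ms.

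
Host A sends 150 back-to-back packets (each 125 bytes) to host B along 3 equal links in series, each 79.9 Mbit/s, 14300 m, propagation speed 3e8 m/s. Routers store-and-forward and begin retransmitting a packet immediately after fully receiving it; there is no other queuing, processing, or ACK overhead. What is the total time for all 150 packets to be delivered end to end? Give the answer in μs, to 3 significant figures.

2050 μs

Per-hop transmission t_tx = L/R = 1000/79900000 = 12.5156 μs.
Per-hop propagation t_prop = 14300/300000000 = 47.6667 μs.
Pipeline fill: first packet needs 3·t_tx to clear all hops; remaining 149 packets each add one t_tx.
Total = (3+150-1)·t_tx + 3·t_prop = 152·12.5156 + 3·47.6667 = 2050 μs.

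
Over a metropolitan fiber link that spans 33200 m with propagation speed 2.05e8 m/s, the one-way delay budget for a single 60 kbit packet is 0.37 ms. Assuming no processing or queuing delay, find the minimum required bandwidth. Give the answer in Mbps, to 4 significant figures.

288.4 Mbps

Propagation delay = 33200 / 2.05e+08 = 0.161951 ms.
Transmission budget = 0.37 − 0.161951 = 0.208049 ms.
R ≥ L / t_tx = 60000 bits / 0.000208049 s = 288.4 Mbps.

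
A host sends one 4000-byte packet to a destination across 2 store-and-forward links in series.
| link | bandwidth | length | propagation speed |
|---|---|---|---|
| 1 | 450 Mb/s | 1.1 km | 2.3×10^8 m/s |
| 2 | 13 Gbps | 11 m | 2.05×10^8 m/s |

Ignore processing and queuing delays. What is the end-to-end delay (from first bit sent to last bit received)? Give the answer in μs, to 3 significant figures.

78.4 μs

L = 4000 × 8 = 32000 bits.
Transmission delays (L/R per hop): 71.1111, 2.46154 μs; sum = 73.5726 μs.
Propagation delays (d/s per hop): 4.78261, 0.0536585 μs; sum = 4.83627 μs.
End-to-end = 78.4 μs.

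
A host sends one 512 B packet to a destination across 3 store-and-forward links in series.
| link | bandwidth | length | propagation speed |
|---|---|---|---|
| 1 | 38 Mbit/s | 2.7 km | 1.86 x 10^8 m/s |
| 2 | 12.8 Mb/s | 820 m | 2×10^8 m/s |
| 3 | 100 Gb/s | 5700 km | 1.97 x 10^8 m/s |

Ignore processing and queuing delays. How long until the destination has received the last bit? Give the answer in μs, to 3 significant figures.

29400 μs

L = 512 × 8 = 4096 bits.
Transmission delays (L/R per hop): 107.789, 320, 0.04096 μs; sum = 427.83 μs.
Propagation delays (d/s per hop): 14.5161, 4.1, 28934 μs; sum = 28952.6 μs.
End-to-end = 29400 μs.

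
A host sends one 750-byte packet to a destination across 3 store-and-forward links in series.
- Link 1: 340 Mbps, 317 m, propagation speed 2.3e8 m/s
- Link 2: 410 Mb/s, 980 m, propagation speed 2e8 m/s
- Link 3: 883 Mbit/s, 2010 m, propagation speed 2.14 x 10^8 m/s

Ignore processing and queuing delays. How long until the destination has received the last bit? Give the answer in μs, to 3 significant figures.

L = 750 × 8 = 6000 bits.
Transmission delays (L/R per hop): 17.6471, 14.6341, 6.79502 μs; sum = 39.0762 μs.
Propagation delays (d/s per hop): 1.37826, 4.9, 9.39252 μs; sum = 15.6708 μs.
End-to-end = 54.7 μs.

54.7 μs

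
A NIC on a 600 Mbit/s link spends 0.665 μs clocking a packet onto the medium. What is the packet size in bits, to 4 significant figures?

399.0 bits

L = R × t_tx = 600000000 b/s × 6.65e-07 s = 399 bits.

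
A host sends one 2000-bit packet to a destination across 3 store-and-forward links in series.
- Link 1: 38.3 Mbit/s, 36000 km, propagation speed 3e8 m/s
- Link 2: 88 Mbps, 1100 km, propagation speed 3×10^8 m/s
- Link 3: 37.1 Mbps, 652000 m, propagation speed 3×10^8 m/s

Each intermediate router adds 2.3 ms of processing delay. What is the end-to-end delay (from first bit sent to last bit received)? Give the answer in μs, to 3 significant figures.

Transmission delays (L/R per hop): 52.2193, 22.7273, 53.9084 μs; sum = 128.855 μs.
Propagation delays (d/s per hop): 120000, 3666.67, 2173.33 μs; sum = 125840 μs.
Processing at 2 router(s): 2 × 2.3 ms = 4600 μs.
End-to-end = 131000 μs.

131000 μs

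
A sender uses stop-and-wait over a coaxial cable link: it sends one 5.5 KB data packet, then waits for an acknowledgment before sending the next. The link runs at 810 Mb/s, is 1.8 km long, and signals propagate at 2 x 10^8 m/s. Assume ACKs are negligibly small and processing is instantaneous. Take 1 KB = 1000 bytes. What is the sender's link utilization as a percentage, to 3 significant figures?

t_tx = L/R = 44000/810000000 = 5.4321e-05 s.
t_prop = 1800/200000000 = 9e-06 s; RTT = 1.8e-05 s.
Cycle = t_tx + RTT = 7.2321e-05 s.
Utilization = t_tx / cycle = 5.4321e-05/7.2321e-05 = 75.1 %.

75.1 %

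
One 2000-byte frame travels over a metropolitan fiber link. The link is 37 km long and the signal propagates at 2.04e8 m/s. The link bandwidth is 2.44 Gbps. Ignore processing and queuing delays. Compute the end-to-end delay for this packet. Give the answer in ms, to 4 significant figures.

0.1879 ms

L = 2000 × 8 = 16000 bits.
Transmission delay = L/R = 16000 / 2440000000 = 0.00655738 ms.
Propagation delay = d/s = 37000 m / 204000000 m/s = 0.181373 ms.
Total = 0.1879 ms.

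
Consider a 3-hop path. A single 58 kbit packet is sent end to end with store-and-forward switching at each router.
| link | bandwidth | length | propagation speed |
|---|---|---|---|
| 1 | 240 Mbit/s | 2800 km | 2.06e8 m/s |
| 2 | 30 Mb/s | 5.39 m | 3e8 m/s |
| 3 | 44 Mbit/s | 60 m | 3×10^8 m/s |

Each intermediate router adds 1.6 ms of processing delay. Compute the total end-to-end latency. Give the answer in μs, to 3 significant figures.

L = 58000 bits.
Transmission delays (L/R per hop): 241.667, 1933.33, 1318.18 μs; sum = 3493.18 μs.
Propagation delays (d/s per hop): 13592.2, 0.0179667, 0.2 μs; sum = 13592.5 μs.
Processing at 2 router(s): 2 × 1.6 ms = 3200 μs.
End-to-end = 20300 μs.

20300 μs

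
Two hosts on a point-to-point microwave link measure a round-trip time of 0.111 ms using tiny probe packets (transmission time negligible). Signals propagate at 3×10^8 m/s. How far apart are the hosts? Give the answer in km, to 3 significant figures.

16.7 km

One-way propagation = RTT/2 = 0.0555 ms.
d = s × t = 300000000 × 5.55e-05 = 16.7 km.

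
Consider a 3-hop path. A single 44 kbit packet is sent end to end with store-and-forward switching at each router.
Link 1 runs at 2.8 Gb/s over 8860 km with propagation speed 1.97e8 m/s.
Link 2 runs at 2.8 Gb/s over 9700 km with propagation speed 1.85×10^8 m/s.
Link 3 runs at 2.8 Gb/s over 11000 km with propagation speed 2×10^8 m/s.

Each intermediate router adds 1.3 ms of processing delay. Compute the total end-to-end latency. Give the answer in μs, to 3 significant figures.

L = 44000 bits.
Transmission delay per hop = L/R = 44000/2800000000 = 15.7143 μs; 3 hops → 47.1429 μs.
Propagation delays (d/s per hop): 44974.6, 52432.4, 55000 μs; sum = 152407 μs.
Processing at 2 router(s): 2 × 1.3 ms = 2600 μs.
End-to-end = 155000 μs.

155000 μs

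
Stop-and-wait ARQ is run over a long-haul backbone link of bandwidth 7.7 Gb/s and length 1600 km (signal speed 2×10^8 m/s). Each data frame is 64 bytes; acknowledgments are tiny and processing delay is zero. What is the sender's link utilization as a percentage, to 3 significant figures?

t_tx = L/R = 512/7700000000 = 6.64935e-08 s.
t_prop = 1600000/200000000 = 0.008 s; RTT = 0.016 s.
Cycle = t_tx + RTT = 0.0160001 s.
Utilization = t_tx / cycle = 6.64935e-08/0.0160001 = 0.000416 %.

0.000416 %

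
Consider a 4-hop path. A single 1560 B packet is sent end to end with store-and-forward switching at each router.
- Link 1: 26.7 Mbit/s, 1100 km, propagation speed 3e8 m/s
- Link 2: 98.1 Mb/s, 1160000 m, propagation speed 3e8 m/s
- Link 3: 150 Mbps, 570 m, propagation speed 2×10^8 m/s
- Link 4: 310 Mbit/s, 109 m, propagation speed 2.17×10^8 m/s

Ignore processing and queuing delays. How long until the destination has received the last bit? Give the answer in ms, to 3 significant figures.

8.25 ms

L = 1560 × 8 = 12480 bits.
Transmission delays (L/R per hop): 0.467416, 0.127217, 0.0832, 0.0402581 ms; sum = 0.718091 ms.
Propagation delays (d/s per hop): 3.66667, 3.86667, 0.00285, 0.000502304 ms; sum = 7.53669 ms.
End-to-end = 8.25 ms.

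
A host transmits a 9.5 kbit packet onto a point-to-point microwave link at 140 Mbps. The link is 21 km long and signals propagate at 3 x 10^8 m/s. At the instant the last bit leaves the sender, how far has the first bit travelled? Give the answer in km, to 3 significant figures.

t_tx = L/R = 9500/140000000 = 6.78571e-05 s.
Distance = s × t_tx = 300000000 × 6.78571e-05 = 20.4 km.

20.4 km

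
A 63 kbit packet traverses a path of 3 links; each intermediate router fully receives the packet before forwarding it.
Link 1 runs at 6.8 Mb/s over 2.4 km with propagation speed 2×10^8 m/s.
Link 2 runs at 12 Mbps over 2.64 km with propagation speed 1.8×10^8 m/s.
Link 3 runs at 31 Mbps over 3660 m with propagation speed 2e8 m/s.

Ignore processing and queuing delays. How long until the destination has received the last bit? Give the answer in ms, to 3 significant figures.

16.6 ms

L = 63000 bits.
Transmission delays (L/R per hop): 9.26471, 5.25, 2.03226 ms; sum = 16.547 ms.
Propagation delays (d/s per hop): 0.012, 0.0146667, 0.0183 ms; sum = 0.0449667 ms.
End-to-end = 16.6 ms.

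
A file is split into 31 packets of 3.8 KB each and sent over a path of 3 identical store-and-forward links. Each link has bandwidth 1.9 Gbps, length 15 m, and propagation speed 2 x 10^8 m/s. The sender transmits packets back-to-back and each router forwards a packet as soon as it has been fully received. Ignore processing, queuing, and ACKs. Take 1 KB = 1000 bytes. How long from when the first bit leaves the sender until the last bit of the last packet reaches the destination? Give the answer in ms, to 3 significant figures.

Per-hop transmission t_tx = L/R = 30400/1900000000 = 0.016 ms.
Per-hop propagation t_prop = 15/200000000 = 7.5e-05 ms.
Pipeline fill: first packet needs 3·t_tx to clear all hops; remaining 30 packets each add one t_tx.
Total = (3+31-1)·t_tx + 3·t_prop = 33·0.016 + 3·7.5e-05 = 0.528 ms.

0.528 ms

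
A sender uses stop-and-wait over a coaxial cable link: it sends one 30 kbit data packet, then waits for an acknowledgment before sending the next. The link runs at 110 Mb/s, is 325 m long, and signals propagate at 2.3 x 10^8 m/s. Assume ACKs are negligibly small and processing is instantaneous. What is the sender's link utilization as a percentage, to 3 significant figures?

99.0 %

t_tx = L/R = 30000/110000000 = 0.000272727 s.
t_prop = 325/2.3e+08 = 1.41304e-06 s; RTT = 2.82609e-06 s.
Cycle = t_tx + RTT = 0.000275553 s.
Utilization = t_tx / cycle = 0.000272727/0.000275553 = 99.0 %.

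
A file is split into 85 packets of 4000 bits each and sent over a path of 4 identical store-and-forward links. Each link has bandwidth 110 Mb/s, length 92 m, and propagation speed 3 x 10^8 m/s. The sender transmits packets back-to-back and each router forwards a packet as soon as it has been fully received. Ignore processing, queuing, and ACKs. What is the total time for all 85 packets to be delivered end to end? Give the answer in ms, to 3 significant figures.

3.20 ms

Per-hop transmission t_tx = L/R = 4000/110000000 = 0.0363636 ms.
Per-hop propagation t_prop = 92/300000000 = 0.000306667 ms.
Pipeline fill: first packet needs 4·t_tx to clear all hops; remaining 84 packets each add one t_tx.
Total = (4+85-1)·t_tx + 4·t_prop = 88·0.0363636 + 4·0.000306667 = 3.20 ms.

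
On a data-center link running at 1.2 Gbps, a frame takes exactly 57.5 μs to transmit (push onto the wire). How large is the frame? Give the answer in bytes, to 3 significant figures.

L = R × t_tx = 1200000000 b/s × 5.75e-05 s = 69000 bits.
In bytes: 69000 / 8 = 8630 bytes.

8630 bytes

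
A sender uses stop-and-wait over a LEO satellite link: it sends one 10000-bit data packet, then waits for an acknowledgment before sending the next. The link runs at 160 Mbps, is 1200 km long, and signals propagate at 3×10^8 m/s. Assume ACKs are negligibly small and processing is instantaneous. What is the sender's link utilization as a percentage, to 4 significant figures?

t_tx = L/R = 10000/160000000 = 6.25e-05 s.
t_prop = 1200000/300000000 = 0.004 s; RTT = 0.008 s.
Cycle = t_tx + RTT = 0.0080625 s.
Utilization = t_tx / cycle = 6.25e-05/0.0080625 = 0.7752 %.

0.7752 %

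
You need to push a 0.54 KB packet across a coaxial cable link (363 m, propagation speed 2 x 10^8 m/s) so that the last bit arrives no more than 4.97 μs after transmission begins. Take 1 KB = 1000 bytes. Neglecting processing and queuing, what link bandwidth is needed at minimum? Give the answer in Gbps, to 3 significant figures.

1.37 Gbps

L = 4320 bits.
Propagation delay = 363 / 200000000 = 1.815 μs.
Transmission budget = 4.97 − 1.815 = 3.155 μs.
R ≥ L / t_tx = 4320 bits / 3.155e-06 s = 1.37 Gbps.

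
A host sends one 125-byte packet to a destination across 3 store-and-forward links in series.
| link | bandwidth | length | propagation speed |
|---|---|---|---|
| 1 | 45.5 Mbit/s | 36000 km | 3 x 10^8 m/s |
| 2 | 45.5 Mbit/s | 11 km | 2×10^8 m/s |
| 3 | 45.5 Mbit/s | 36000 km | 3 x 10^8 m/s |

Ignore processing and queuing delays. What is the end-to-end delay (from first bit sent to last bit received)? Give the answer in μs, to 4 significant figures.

240100 μs

L = 125 × 8 = 1000 bits.
Transmission delay per hop = L/R = 1000/45500000 = 21.978 μs; 3 hops → 65.9341 μs.
Propagation delays (d/s per hop): 120000, 55, 120000 μs; sum = 240055 μs.
End-to-end = 240100 μs.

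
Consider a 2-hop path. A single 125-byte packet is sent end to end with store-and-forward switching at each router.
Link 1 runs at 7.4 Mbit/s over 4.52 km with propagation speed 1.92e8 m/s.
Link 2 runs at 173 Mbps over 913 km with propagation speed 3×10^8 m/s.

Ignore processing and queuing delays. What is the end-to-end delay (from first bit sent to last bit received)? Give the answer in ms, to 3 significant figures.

3.21 ms

L = 125 × 8 = 1000 bits.
Transmission delays (L/R per hop): 0.135135, 0.00578035 ms; sum = 0.140915 ms.
Propagation delays (d/s per hop): 0.0235417, 3.04333 ms; sum = 3.06688 ms.
End-to-end = 3.21 ms.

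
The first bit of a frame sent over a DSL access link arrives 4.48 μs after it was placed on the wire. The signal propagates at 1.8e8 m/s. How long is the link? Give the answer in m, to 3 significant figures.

d = s × t_prop = 180000000 × 4.48e-06 = 806 m.

806 m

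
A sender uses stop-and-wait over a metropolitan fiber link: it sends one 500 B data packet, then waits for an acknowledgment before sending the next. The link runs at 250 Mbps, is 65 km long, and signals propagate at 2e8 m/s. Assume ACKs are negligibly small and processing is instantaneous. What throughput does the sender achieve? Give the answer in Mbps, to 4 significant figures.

t_tx = L/R = 4000/250000000 = 1.6e-05 s.
t_prop = 65000/200000000 = 0.000325 s; RTT = 0.00065 s.
Cycle = t_tx + RTT = 0.000666 s.
Throughput = L / cycle = 4000 / 0.000666 = 6.006 Mbps.

6.006 Mbps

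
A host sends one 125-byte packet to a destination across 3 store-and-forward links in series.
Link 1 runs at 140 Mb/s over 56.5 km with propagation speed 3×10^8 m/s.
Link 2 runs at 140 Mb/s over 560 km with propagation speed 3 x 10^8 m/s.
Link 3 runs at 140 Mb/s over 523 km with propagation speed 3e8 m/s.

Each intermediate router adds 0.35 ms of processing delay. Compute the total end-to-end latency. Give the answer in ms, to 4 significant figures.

L = 125 × 8 = 1000 bits.
Transmission delay per hop = L/R = 1000/140000000 = 0.00714286 ms; 3 hops → 0.0214286 ms.
Propagation delays (d/s per hop): 0.188333, 1.86667, 1.74333 ms; sum = 3.79833 ms.
Processing at 2 router(s): 2 × 0.35 ms = 0.7 ms.
End-to-end = 4.520 ms.

4.520 ms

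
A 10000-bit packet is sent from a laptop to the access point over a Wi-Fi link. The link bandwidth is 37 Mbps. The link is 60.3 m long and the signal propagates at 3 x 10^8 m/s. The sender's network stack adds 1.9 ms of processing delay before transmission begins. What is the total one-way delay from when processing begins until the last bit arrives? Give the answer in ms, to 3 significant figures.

Transmission delay = L/R = 10000 / 37000000 = 0.27027 ms.
Propagation delay = d/s = 60.3 m / 300000000 m/s = 0.000201 ms.
Plus processing delay 1.9 ms = 1.9 ms.
Total = 2.17 ms.

2.17 ms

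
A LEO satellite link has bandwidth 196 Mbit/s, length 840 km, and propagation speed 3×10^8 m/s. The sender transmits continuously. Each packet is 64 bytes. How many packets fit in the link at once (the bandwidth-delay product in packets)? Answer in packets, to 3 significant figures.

Propagation delay = 840000 / 300000000 = 0.0028 s.
BDP = R × t_prop = 196000000 × 0.0028 = 548800 bits.
In packets of 512 bits: 1070 packets.

1070 packets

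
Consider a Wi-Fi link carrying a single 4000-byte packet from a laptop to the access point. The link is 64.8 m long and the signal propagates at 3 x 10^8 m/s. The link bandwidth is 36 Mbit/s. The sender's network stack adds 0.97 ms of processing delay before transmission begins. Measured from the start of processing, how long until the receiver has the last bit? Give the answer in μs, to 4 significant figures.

L = 4000 × 8 = 32000 bits.
Transmission delay = L/R = 32000 / 36000000 = 888.889 μs.
Propagation delay = d/s = 64.8 m / 300000000 m/s = 0.216 μs.
Plus processing delay 0.97 ms = 970 μs.
Total = 1859 μs.

1859 μs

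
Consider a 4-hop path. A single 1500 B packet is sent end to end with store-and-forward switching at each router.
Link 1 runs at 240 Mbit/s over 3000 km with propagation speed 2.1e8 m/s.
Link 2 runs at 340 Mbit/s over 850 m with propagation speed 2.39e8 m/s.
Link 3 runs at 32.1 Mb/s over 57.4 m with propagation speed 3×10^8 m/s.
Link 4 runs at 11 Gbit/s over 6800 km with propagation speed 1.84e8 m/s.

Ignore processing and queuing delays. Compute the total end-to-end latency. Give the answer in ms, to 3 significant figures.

51.7 ms

L = 1500 × 8 = 12000 bits.
Transmission delays (L/R per hop): 0.05, 0.0352941, 0.373832, 0.00109091 ms; sum = 0.460217 ms.
Propagation delays (d/s per hop): 14.2857, 0.00355649, 0.000191333, 36.9565 ms; sum = 51.246 ms.
End-to-end = 51.7 ms.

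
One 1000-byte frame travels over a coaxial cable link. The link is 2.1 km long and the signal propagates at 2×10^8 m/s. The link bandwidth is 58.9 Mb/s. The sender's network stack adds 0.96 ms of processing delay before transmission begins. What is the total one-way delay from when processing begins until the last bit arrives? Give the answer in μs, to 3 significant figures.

L = 1000 × 8 = 8000 bits.
Transmission delay = L/R = 8000 / 58900000 = 135.823 μs.
Propagation delay = d/s = 2100 m / 200000000 m/s = 10.5 μs.
Plus processing delay 0.96 ms = 960 μs.
Total = 1110 μs.

1110 μs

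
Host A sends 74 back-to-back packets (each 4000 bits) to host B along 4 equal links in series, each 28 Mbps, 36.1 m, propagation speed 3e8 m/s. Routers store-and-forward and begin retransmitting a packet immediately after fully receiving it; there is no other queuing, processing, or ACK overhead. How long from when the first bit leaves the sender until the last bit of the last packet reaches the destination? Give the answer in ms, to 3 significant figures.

Per-hop transmission t_tx = L/R = 4000/28000000 = 0.142857 ms.
Per-hop propagation t_prop = 36.1/300000000 = 0.000120333 ms.
Pipeline fill: first packet needs 4·t_tx to clear all hops; remaining 73 packets each add one t_tx.
Total = (4+74-1)·t_tx + 4·t_prop = 77·0.142857 + 4·0.000120333 = 11.0 ms.

11.0 ms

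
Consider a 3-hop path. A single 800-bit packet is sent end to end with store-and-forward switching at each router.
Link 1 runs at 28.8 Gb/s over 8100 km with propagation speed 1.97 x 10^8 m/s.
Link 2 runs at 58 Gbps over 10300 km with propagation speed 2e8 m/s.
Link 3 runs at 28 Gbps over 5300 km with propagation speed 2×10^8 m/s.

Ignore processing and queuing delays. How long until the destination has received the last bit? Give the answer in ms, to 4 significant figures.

Transmission delays (L/R per hop): 2.77778e-05, 1.37931e-05, 2.85714e-05 ms; sum = 7.01423e-05 ms.
Propagation delays (d/s per hop): 41.1168, 51.5, 26.5 ms; sum = 119.117 ms.
End-to-end = 119.1 ms.

119.1 ms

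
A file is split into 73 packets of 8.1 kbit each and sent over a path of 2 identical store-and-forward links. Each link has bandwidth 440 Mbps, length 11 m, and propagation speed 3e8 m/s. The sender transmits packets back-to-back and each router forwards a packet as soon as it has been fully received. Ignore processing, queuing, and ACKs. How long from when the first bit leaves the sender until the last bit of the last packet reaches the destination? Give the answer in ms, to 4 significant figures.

1.362 ms

Per-hop transmission t_tx = L/R = 8100/440000000 = 0.0184091 ms.
Per-hop propagation t_prop = 11/300000000 = 3.66667e-05 ms.
Pipeline fill: first packet needs 2·t_tx to clear all hops; remaining 72 packets each add one t_tx.
Total = (2+73-1)·t_tx + 2·t_prop = 74·0.0184091 + 2·3.66667e-05 = 1.362 ms.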